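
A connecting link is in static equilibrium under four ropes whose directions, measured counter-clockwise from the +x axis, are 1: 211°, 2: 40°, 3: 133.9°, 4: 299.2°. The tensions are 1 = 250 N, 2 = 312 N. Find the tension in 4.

Resolve: ΣF_x = 250 cos 211° + 312 cos 40° + T_3 cos 133.9° + T_4 cos 299.2° = 0.
        ΣF_y = 250 sin 211° + 312 sin 40° + T_3 sin 133.9° + T_4 sin 299.2° = 0.
The known terms sum to (24.71, 71.79) N, so -0.6934 T_3 + 0.4879 T_4 = -24.71 and 0.7206 T_3 − 0.8729 T_4 = -71.79.
Solving simultaneously: T_3 = 223 N, T_4 = 266.3 N.

T_4 ≈ 266 N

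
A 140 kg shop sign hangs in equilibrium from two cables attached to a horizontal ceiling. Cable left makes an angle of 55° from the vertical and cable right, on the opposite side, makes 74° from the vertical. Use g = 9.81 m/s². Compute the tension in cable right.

T_right ≈ 1450 N

Angles from the horizontal: cable left is 90° − 55° = 35°, cable right is 90° − 74° = 16°.
Weight W = 140 × 9.81 = 1373 N acts straight down.
Horizontal: T_left cos 35° = T_right cos 16°  →  T_left = 1.173 T_right.
Vertical: T_left sin 35° + T_right sin 16° = 1373.
Substituting the horizontal relation into the vertical equation gives 0.9487 T_right = 1373, so T_right = 1448 N.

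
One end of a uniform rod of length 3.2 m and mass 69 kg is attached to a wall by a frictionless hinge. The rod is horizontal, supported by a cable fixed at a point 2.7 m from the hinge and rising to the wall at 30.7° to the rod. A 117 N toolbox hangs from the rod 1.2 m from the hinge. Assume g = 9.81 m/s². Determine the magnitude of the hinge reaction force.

|H| ≈ 836 N

Take torques about the hinge: T sin 30.7° · 2.7 = 69×9.81×1.6 + 117×1.2 = 1223.4 N·m.
So T = 1223.4 / (0.5105 × 2.7) = 887.53 N.
ΣF_x = 0: H_x = T cos 30.7° = 763.14 N.
ΣF_y = 0: H_y = (69×9.81 + 117) − T sin 30.7° = 793.89 − 453.12 = 340.77 N.
|H| = √(H_x² + H_y²) = √((763.14)² + (340.77)²) = 835.77 N.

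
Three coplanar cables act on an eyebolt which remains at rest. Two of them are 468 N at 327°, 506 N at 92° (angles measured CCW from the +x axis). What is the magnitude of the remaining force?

Sum the known components: ΣF_x = 374.8 N, ΣF_y = 250.8 N.
For equilibrium the remaining force must supply (−ΣF_x, −ΣF_y) = (-374.8, -250.8) N.
Magnitude = √((-374.8)² + (-250.8)²) = 451 N; direction = atan2(-250.8, -374.8) = 213.8°.

F ≈ 451 N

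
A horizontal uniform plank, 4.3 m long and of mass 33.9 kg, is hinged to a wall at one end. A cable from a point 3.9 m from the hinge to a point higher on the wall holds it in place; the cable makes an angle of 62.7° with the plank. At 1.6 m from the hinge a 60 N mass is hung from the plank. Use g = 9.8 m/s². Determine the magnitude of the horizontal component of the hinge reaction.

H_x ≈ 107 N

Take torques about the hinge: T sin 62.7° · 3.9 = 33.9×9.8×2.15 + 60×1.6 = 810.27 N·m.
So T = 810.27 / (0.8886 × 3.9) = 233.8 N.
ΣF_x = 0: H_x = T cos 62.7° = 107.23 N.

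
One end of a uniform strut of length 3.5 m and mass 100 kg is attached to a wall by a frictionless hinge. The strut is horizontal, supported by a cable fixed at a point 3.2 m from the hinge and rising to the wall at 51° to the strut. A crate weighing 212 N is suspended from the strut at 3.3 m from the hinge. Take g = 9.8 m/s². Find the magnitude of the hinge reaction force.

Take torques about the hinge: T sin 51° · 3.2 = 100×9.8×1.75 + 212×3.3 = 2414.6 N·m.
So T = 2414.6 / (0.7771 × 3.2) = 970.94 N.
ΣF_x = 0: H_x = T cos 51° = 611.03 N.
ΣF_y = 0: H_y = (100×9.8 + 212) − T sin 51° = 1192 − 754.56 = 437.44 N.
|H| = √(H_x² + H_y²) = √((611.03)² + (437.44)²) = 751.47 N.

|H| ≈ 751 N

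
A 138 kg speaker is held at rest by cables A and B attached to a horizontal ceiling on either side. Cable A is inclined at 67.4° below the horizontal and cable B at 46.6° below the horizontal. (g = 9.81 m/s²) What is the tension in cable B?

T_B ≈ 569 N

Weight W = 138 × 9.81 = 1354 N acts straight down.
Horizontal: T_A cos 67.4° = T_B cos 46.6°  →  T_A = 1.788 T_B.
Vertical: T_A sin 67.4° + T_B sin 46.6° = 1354.
Substituting the horizontal relation into the vertical equation gives 2.377 T_B = 1354, so T_B = 569.5 N.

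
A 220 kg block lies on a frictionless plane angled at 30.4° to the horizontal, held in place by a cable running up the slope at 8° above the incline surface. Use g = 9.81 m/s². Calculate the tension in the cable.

T ≈ 1100 N

Take axes along and perpendicular to the incline. Weight components: W sin 30.4° = 1092 N down-slope, W cos 30.4° = 1861 N into the surface.
Along incline: T cos 8° = W sin 30.4° → T = 1103 N.
Perpendicular: N = W cos 30.4° − T sin 8° = 1708 N.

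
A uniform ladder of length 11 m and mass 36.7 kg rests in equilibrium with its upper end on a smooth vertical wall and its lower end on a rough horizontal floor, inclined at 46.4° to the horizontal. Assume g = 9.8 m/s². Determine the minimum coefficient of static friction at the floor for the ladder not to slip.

μ_min ≈ 0.476

ΣF_y = 0: N_floor = 36.7×9.8 = 359.66 N.
Torques about the foot: N_wall · 11 sin 46.4° = 36.7×9.8×5.5 cos 46.4° → N_wall = 171.25 N.
ΣF_x = 0: f_floor = N_wall = 171.25 N.
μ_min = f_floor / N_floor = 171.25 / 359.66 = 0.4761.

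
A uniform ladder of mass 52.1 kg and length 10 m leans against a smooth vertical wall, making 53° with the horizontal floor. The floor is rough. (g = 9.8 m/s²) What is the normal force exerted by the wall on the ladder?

Torques about the foot: N_wall · 10 sin 53° = 52.1×9.8×5 cos 53° → N_wall = 192.37 N.

N_wall ≈ 192 N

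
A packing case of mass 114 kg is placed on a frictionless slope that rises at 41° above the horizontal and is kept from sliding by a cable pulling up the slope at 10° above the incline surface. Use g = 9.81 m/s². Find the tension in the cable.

Take axes along and perpendicular to the incline. Weight components: W sin 41° = 733.7 N down-slope, W cos 41° = 844 N into the surface.
Along incline: T cos 10° = W sin 41° → T = 745 N.
Perpendicular: N = W cos 41° − T sin 10° = 714.7 N.

T ≈ 745 N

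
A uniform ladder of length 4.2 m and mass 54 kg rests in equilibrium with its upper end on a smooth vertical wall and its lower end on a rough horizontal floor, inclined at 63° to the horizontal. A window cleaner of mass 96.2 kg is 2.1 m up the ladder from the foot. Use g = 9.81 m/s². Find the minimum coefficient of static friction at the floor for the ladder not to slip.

μ_min ≈ 0.255

ΣF_y = 0: N_floor = 54×9.81 + 96.2×9.81 = 1473.5 N.
Torques about the foot: N_wall · 4.2 sin 63° = 54×9.81×2.1 cos 63° + 96.2×9.81×2.1 cos 63° → N_wall = 375.38 N.
ΣF_x = 0: f_floor = N_wall = 375.38 N.
μ_min = f_floor / N_floor = 375.38 / 1473.5 = 0.2548.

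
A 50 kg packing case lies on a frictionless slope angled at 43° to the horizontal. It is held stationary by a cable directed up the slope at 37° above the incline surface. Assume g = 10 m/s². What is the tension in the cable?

Take axes along and perpendicular to the incline. Weight components: W sin 43° = 341 N down-slope, W cos 43° = 365.7 N into the surface.
Along incline: T cos 37° = W sin 43° → T = 427 N.
Perpendicular: N = W cos 43° − T sin 37° = 108.7 N.

T ≈ 427 N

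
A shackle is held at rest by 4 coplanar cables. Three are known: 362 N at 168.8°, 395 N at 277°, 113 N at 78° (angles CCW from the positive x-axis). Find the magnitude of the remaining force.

Sum the known components: ΣF_x = -283.5 N, ΣF_y = -211.2 N.
For equilibrium the remaining force must supply (−ΣF_x, −ΣF_y) = (283.5, 211.2) N.
Magnitude = √((283.5)² + (211.2)²) = 353.5 N; direction = atan2(211.2, 283.5) = 36.7°.

F ≈ 354 N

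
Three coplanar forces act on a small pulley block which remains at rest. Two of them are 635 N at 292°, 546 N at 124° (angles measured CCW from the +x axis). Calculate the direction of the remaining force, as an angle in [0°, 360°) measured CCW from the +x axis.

θ ≈ 63.6°

Sum the known components: ΣF_x = -67.44 N, ΣF_y = -136.1 N.
For equilibrium the remaining force must supply (−ΣF_x, −ΣF_y) = (67.44, 136.1) N.
Magnitude = √((67.44)² + (136.1)²) = 151.9 N; direction = atan2(136.1, 67.44) = 63.6°.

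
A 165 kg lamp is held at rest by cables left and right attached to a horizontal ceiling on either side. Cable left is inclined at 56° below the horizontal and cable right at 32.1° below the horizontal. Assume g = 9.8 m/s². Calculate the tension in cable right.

T_right ≈ 905 N

Weight W = 165 × 9.8 = 1617 N acts straight down.
Horizontal: T_left cos 56° = T_right cos 32.1°  →  T_left = 1.515 T_right.
Vertical: T_left sin 56° + T_right sin 32.1° = 1617.
Substituting the horizontal relation into the vertical equation gives 1.787 T_right = 1617, so T_right = 904.7 N.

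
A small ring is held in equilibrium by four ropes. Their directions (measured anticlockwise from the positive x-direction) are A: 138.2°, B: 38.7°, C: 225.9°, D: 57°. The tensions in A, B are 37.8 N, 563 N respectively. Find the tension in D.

Resolve: ΣF_x = 37.8 cos 138.2° + 563 cos 38.7° + T_C cos 225.9° + T_D cos 57° = 0.
        ΣF_y = 37.8 sin 138.2° + 563 sin 38.7° + T_C sin 225.9° + T_D sin 57° = 0.
The known terms sum to (411.2, 377.2) N, so -0.6959 T_C + 0.5446 T_D = -411.2 and -0.7181 T_C + 0.8387 T_D = -377.2.
Solving simultaneously: T_C = 724.2 N, T_D = 170.3 N.

T_D ≈ 170 N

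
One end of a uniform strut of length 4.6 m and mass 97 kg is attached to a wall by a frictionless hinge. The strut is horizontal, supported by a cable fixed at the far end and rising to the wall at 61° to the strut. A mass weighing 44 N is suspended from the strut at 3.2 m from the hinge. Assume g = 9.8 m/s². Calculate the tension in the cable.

T ≈ 578 N

Take torques about the hinge: T sin 61° · 4.6 = 97×9.8×2.3 + 44×3.2 = 2327.2 N·m.
So T = 2327.2 / (0.8746 × 4.6) = 578.43 N.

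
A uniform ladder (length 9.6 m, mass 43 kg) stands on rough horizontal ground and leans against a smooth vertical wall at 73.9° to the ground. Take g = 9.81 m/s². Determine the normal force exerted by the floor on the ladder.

ΣF_y = 0: N_floor = 43×9.81 = 421.83 N.

N_floor ≈ 422 N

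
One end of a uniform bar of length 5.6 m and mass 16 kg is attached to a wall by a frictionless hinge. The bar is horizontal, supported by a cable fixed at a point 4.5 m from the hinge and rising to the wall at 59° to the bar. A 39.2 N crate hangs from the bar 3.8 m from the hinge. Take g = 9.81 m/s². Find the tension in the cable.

T ≈ 153 N

Take torques about the hinge: T sin 59° · 4.5 = 16×9.81×2.8 + 39.2×3.8 = 588.45 N·m.
So T = 588.45 / (0.8572 × 4.5) = 152.56 N.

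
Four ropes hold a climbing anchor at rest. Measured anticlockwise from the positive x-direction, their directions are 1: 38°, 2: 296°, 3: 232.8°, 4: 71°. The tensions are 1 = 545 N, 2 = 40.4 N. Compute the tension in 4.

T_4 ≈ 561 N

Resolve: ΣF_x = 545 cos 38° + 40.4 cos 296° + T_3 cos 232.8° + T_4 cos 71° = 0.
        ΣF_y = 545 sin 38° + 40.4 sin 296° + T_3 sin 232.8° + T_4 sin 71° = 0.
The known terms sum to (447.2, 299.2) N, so -0.6046 T_3 + 0.3256 T_4 = -447.2 and -0.7965 T_3 + 0.9455 T_4 = -299.2.
Solving simultaneously: T_3 = 1042 N, T_4 = 561.2 N.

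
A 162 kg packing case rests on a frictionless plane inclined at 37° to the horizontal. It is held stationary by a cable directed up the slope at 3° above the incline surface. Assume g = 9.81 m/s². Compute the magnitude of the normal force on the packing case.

Take axes along and perpendicular to the incline. Weight components: W sin 37° = 956.4 N down-slope, W cos 37° = 1269 N into the surface.
Along incline: T cos 3° = W sin 37° → T = 957.7 N.
Perpendicular: N = W cos 37° − T sin 3° = 1219 N.

N ≈ 1220 N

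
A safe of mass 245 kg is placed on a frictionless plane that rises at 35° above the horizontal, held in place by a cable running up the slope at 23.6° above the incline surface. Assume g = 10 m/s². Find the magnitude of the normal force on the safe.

N ≈ 1390 N

Take axes along and perpendicular to the incline. Weight components: W sin 35° = 1405 N down-slope, W cos 35° = 2007 N into the surface.
Along incline: T cos 23.6° = W sin 35° → T = 1534 N.
Perpendicular: N = W cos 35° − T sin 23.6° = 1393 N.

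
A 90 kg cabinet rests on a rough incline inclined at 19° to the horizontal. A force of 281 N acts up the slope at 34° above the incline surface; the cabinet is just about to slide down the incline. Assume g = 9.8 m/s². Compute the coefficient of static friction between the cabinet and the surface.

μ ≈ 0.0801

On the verge of sliding down the incline, friction is at its maximum μN and acts up the slope.
Perpendicular to incline: N = W cos 19° − P sin 34° = 833.9 − 157.1 = 676.8 N.
Along incline: P cos 34° + μN = W sin 19° → μ = (W sin 19° − P cos 34°) / N = 0.08007.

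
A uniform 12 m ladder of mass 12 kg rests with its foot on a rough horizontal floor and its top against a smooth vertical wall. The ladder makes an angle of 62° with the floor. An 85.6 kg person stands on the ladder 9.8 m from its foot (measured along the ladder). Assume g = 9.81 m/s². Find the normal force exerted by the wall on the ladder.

N_wall ≈ 396 N

Torques about the foot: N_wall · 12 sin 62° = 12×9.81×6 cos 62° + 85.6×9.81×9.8 cos 62° → N_wall = 395.93 N.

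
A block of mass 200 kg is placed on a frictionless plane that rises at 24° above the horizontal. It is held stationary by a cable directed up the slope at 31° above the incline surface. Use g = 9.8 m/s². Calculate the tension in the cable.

Take axes along and perpendicular to the incline. Weight components: W sin 24° = 797.2 N down-slope, W cos 24° = 1791 N into the surface.
Along incline: T cos 31° = W sin 24° → T = 930 N.
Perpendicular: N = W cos 24° − T sin 31° = 1312 N.

T ≈ 930 N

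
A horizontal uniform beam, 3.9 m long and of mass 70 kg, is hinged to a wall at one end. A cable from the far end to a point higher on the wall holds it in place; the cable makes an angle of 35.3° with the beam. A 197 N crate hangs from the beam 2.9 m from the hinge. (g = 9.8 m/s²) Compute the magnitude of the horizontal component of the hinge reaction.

Take torques about the hinge: T sin 35.3° · 3.9 = 70×9.8×1.95 + 197×2.9 = 1909 N·m.
So T = 1909 / (0.5779 × 3.9) = 847.07 N.
ΣF_x = 0: H_x = T cos 35.3° = 691.33 N.

H_x ≈ 691 N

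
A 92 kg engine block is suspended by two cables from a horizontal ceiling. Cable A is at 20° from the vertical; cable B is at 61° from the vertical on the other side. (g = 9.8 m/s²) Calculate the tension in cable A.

Angles from the horizontal: cable A is 90° − 20° = 70°, cable B is 90° − 61° = 29°.
Weight W = 92 × 9.8 = 901.6 N acts straight down.
Horizontal: T_A cos 70° = T_B cos 29°  →  T_B = 0.3911 T_A.
Vertical: T_A sin 70° + T_B sin 29° = 901.6.
Substituting the horizontal relation into the vertical equation gives 1.129 T_A = 901.6, so T_A = 798.4 N.

T_A ≈ 798 N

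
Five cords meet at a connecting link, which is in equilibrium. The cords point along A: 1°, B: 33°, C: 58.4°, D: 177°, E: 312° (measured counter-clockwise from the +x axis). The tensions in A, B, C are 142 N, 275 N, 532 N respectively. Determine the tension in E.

Resolve: ΣF_x = 142 cos 1° + 275 cos 33° + 532 cos 58.4° + T_D cos 177° + T_E cos 312° = 0.
        ΣF_y = 142 sin 1° + 275 sin 33° + 532 sin 58.4° + T_D sin 177° + T_E sin 312° = 0.
The known terms sum to (651.4, 605.4) N, so -0.9986 T_D + 0.6691 T_E = -651.4 and 0.0523 T_D − 0.7431 T_E = -605.4.
Solving simultaneously: T_D = 1257 N, T_E = 903.2 N.

T_E ≈ 903 N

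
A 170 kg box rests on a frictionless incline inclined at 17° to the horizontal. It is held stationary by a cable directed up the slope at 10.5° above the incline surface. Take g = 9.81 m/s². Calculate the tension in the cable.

Take axes along and perpendicular to the incline. Weight components: W sin 17° = 487.6 N down-slope, W cos 17° = 1595 N into the surface.
Along incline: T cos 10.5° = W sin 17° → T = 495.9 N.
Perpendicular: N = W cos 17° − T sin 10.5° = 1504 N.

T ≈ 496 N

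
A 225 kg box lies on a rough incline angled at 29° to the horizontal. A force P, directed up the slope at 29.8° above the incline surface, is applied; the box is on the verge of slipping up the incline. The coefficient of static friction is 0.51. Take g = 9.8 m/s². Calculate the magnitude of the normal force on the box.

On the verge of sliding up the incline, friction equals μN and acts down the slope.
Perpendicular: N + P sin 29.8° = W cos 29° = 1929 N.
Along incline: P cos 29.8° = W sin 29° + μN  with W sin 29° = 1069 N.
Solving the pair for P and N: P = 1831 N, N = 1019 N (and f = μN = 519.6 N).

N ≈ 1020 N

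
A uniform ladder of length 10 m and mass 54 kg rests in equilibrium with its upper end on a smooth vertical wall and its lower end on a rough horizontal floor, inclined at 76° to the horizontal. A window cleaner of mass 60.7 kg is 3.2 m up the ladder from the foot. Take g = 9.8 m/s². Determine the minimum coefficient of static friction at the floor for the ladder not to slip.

ΣF_y = 0: N_floor = 54×9.8 + 60.7×9.8 = 1124.1 N.
Torques about the foot: N_wall · 10 sin 76° = 54×9.8×5 cos 76° + 60.7×9.8×3.2 cos 76° → N_wall = 113.43 N.
ΣF_x = 0: f_floor = N_wall = 113.43 N.
μ_min = f_floor / N_floor = 113.43 / 1124.1 = 0.1009.

μ_min ≈ 0.101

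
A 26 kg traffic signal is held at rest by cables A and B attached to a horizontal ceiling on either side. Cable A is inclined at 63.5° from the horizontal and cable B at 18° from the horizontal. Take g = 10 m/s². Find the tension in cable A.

T_A ≈ 250 N

Weight W = 26 × 10 = 260 N acts straight down.
Horizontal: T_A cos 63.5° = T_B cos 18°  →  T_B = 0.4692 T_A.
Vertical: T_A sin 63.5° + T_B sin 18° = 260.
Substituting the horizontal relation into the vertical equation gives 1.04 T_A = 260, so T_A = 250 N.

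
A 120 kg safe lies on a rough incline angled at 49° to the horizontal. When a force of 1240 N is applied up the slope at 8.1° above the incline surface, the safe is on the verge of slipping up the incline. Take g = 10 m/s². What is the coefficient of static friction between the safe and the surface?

On the verge of sliding up the incline, friction is at its maximum μN and acts down the slope.
Perpendicular to incline: N = W cos 49° − P sin 8.1° = 787.3 − 174.7 = 612.6 N.
Along incline: P cos 8.1° − μN = W sin 49° → μ = −(W sin 49° − P cos 8.1°) / N = 0.5256.

μ ≈ 0.526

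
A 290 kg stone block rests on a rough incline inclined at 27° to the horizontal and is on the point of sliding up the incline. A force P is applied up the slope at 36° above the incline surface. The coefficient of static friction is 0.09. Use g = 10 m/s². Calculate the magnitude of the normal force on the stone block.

N ≈ 1530 N

On the verge of sliding up the incline, friction equals μN and acts down the slope.
Perpendicular: N + P sin 36° = W cos 27° = 2584 N.
Along incline: P cos 36° = W sin 27° + μN  with W sin 27° = 1317 N.
Solving the pair for P and N: P = 1797 N, N = 1527 N (and f = μN = 137.5 N).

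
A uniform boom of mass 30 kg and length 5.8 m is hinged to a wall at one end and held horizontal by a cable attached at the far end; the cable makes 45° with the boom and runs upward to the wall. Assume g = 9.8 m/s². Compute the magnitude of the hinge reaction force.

Take torques about the hinge: T sin 45° · 5.8 = 30×9.8×2.9 = 852.6 N·m.
So T = 852.6 / (0.7071 × 5.8) = 207.89 N.
ΣF_x = 0: H_x = T cos 45° = 147 N.
ΣF_y = 0: H_y = (30×9.8) − T sin 45° = 294 − 147 = 147 N.
|H| = √(H_x² + H_y²) = √((147)² + (147)²) = 207.89 N.

|H| ≈ 208 N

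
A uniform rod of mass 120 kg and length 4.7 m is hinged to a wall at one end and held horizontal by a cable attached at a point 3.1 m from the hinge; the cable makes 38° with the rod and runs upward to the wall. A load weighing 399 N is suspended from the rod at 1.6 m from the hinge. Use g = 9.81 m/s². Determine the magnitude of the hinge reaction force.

Take torques about the hinge: T sin 38° · 3.1 = 120×9.81×2.35 + 399×1.6 = 3404.8 N·m.
So T = 3404.8 / (0.6157 × 3.1) = 1784 N.
ΣF_x = 0: H_x = T cos 38° = 1405.8 N.
ΣF_y = 0: H_y = (120×9.81 + 399) − T sin 38° = 1576.2 − 1098.3 = 477.87 N.
|H| = √(H_x² + H_y²) = √((1405.8)² + (477.87)²) = 1484.8 N.

|H| ≈ 1480 N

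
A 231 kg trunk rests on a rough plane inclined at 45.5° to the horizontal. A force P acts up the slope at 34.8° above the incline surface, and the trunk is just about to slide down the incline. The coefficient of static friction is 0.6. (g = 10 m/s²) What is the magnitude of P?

On the verge of sliding down the incline, friction equals μN and acts up the slope.
Perpendicular: N + P sin 34.8° = W cos 45.5° = 1619 N.
Along incline: P cos 34.8° + μN = W sin 45.5° with W sin 45.5° = 1648 N.
Solving the pair for P and N: P = 1412 N, N = 813 N (and f = μN = 487.8 N).

P ≈ 1410 N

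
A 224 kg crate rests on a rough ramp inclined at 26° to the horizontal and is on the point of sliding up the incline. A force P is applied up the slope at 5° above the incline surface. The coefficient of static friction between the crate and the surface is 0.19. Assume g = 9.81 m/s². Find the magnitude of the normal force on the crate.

N ≈ 1860 N

On the verge of sliding up the incline, friction equals μN and acts down the slope.
Perpendicular: N + P sin 5° = W cos 26° = 1975 N.
Along incline: P cos 5° = W sin 26° + μN  with W sin 26° = 963.3 N.
Solving the pair for P and N: P = 1322 N, N = 1860 N (and f = μN = 353.4 N).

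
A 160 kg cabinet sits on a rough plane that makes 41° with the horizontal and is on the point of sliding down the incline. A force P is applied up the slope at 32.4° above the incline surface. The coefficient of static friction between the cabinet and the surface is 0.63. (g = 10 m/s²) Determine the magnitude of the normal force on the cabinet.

N ≈ 902 N

On the verge of sliding down the incline, friction equals μN and acts up the slope.
Perpendicular: N + P sin 32.4° = W cos 41° = 1208 N.
Along incline: P cos 32.4° + μN = W sin 41° with W sin 41° = 1050 N.
Solving the pair for P and N: P = 570.2 N, N = 902 N (and f = μN = 568.3 N).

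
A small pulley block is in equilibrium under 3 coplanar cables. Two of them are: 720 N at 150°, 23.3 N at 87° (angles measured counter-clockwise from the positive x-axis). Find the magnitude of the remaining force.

F ≈ 731 N

Sum the known components: ΣF_x = -622.3 N, ΣF_y = 383.3 N.
For equilibrium the remaining force must supply (−ΣF_x, −ΣF_y) = (622.3, -383.3) N.
Magnitude = √((622.3)² + (-383.3)²) = 730.9 N; direction = atan2(-383.3, 622.3) = 328.4°.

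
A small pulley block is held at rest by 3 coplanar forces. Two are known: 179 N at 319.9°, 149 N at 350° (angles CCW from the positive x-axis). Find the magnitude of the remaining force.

F ≈ 317 N

Sum the known components: ΣF_x = 283.7 N, ΣF_y = -141.2 N.
For equilibrium the remaining force must supply (−ΣF_x, −ΣF_y) = (-283.7, 141.2) N.
Magnitude = √((-283.7)² + (141.2)²) = 316.8 N; direction = atan2(141.2, -283.7) = 153.5°.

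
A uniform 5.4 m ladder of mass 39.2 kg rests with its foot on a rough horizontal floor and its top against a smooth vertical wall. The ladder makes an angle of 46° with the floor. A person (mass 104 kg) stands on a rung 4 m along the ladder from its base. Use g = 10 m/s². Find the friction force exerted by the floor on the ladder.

Torques about the foot: N_wall · 5.4 sin 46° = 39.2×10×2.7 cos 46° + 104×10×4 cos 46° → N_wall = 933.21 N.
ΣF_x = 0: f_floor = N_wall = 933.21 N.

f ≈ 933 N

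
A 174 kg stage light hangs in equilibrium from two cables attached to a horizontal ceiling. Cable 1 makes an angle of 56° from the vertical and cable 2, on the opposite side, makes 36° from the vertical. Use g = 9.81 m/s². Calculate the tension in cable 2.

Angles from the horizontal: cable 1 is 90° − 56° = 34°, cable 2 is 90° − 36° = 54°.
Weight W = 174 × 9.81 = 1707 N acts straight down.
Horizontal: T_1 cos 34° = T_2 cos 54°  →  T_1 = 0.709 T_2.
Vertical: T_1 sin 34° + T_2 sin 54° = 1707.
Substituting the horizontal relation into the vertical equation gives 1.205 T_2 = 1707, so T_2 = 1416 N.

T_2 ≈ 1420 N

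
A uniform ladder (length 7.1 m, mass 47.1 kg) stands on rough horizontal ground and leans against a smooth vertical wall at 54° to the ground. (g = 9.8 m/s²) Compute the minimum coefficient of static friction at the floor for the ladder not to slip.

μ_min ≈ 0.363

ΣF_y = 0: N_floor = 47.1×9.8 = 461.58 N.
Torques about the foot: N_wall · 7.1 sin 54° = 47.1×9.8×3.55 cos 54° → N_wall = 167.68 N.
ΣF_x = 0: f_floor = N_wall = 167.68 N.
μ_min = f_floor / N_floor = 167.68 / 461.58 = 0.3633.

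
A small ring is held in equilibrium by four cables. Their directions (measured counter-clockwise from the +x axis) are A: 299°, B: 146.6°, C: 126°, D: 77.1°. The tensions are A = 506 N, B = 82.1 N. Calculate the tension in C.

Resolve: ΣF_x = 506 cos 299° + 82.1 cos 146.6° + T_C cos 126° + T_D cos 77.1° = 0.
        ΣF_y = 506 sin 299° + 82.1 sin 146.6° + T_C sin 126° + T_D sin 77.1° = 0.
The known terms sum to (176.8, -397.4) N, so -0.5878 T_C + 0.2233 T_D = -176.8 and 0.8090 T_C + 0.9748 T_D = 397.4.
Solving simultaneously: T_C = 346.4 N, T_D = 120.2 N.

T_C ≈ 346 N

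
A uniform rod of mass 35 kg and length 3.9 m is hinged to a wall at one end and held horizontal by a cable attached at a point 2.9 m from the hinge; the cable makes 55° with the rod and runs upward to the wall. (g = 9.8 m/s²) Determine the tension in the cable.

T ≈ 282 N

Take torques about the hinge: T sin 55° · 2.9 = 35×9.8×1.95 = 668.85 N·m.
So T = 668.85 / (0.8192 × 2.9) = 281.56 N.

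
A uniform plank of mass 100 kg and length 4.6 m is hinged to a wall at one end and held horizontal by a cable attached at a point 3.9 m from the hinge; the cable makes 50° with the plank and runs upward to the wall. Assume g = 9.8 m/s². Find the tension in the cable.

Take torques about the hinge: T sin 50° · 3.9 = 100×9.8×2.3 = 2254 N·m.
So T = 2254 / (0.7660 × 3.9) = 754.46 N.

T ≈ 754 N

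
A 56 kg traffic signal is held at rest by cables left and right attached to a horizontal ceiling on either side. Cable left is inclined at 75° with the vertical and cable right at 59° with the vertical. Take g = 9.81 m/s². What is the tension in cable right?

Angles from the horizontal: cable left is 90° − 75° = 15°, cable right is 90° − 59° = 31°.
Weight W = 56 × 9.81 = 549.4 N acts straight down.
Horizontal: T_left cos 15° = T_right cos 31°  →  T_left = 0.8874 T_right.
Vertical: T_left sin 15° + T_right sin 31° = 549.4.
Substituting the horizontal relation into the vertical equation gives 0.7447 T_right = 549.4, so T_right = 737.7 N.

T_right ≈ 738 N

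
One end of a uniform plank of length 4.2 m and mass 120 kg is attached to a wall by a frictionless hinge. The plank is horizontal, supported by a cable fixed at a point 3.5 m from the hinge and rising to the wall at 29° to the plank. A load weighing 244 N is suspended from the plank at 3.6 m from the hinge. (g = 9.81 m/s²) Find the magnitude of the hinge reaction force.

|H| ≈ 1790 N

Take torques about the hinge: T sin 29° · 3.5 = 120×9.81×2.1 + 244×3.6 = 3350.5 N·m.
So T = 3350.5 / (0.4848 × 3.5) = 1974.6 N.
ΣF_x = 0: H_x = T cos 29° = 1727 N.
ΣF_y = 0: H_y = (120×9.81 + 244) − T sin 29° = 1421.2 − 957.29 = 463.91 N.
|H| = √(H_x² + H_y²) = √((1727)² + (463.91)²) = 1788.2 N.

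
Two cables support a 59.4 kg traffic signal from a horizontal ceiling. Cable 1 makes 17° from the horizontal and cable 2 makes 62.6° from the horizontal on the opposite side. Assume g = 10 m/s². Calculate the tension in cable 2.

T_2 ≈ 578 N

Weight W = 59.4 × 10 = 594 N acts straight down.
Horizontal: T_1 cos 17° = T_2 cos 62.6°  →  T_1 = 0.4812 T_2.
Vertical: T_1 sin 17° + T_2 sin 62.6° = 594.
Substituting the horizontal relation into the vertical equation gives 1.029 T_2 = 594, so T_2 = 577.5 N.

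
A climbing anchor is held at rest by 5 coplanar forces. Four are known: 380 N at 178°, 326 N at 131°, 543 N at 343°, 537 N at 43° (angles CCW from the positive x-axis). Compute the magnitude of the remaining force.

Sum the known components: ΣF_x = 318.4 N, ΣF_y = 466.8 N.
For equilibrium the remaining force must supply (−ΣF_x, −ΣF_y) = (-318.4, -466.8) N.
Magnitude = √((-318.4)² + (-466.8)²) = 565 N; direction = atan2(-466.8, -318.4) = 235.7°.

F ≈ 565 N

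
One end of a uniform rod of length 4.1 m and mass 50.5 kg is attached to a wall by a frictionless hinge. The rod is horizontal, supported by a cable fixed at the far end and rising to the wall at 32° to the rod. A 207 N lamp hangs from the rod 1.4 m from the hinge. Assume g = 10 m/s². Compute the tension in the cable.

Take torques about the hinge: T sin 32° · 4.1 = 50.5×10×2.05 + 207×1.4 = 1325 N·m.
So T = 1325 / (0.5299 × 4.1) = 609.87 N.

T ≈ 610 N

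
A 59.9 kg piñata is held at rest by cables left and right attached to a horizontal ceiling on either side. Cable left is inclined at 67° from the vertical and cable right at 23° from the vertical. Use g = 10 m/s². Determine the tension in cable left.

T_left ≈ 234 N

Angles from the horizontal: cable left is 90° − 67° = 23°, cable right is 90° − 23° = 67°.
Weight W = 59.9 × 10 = 599 N acts straight down.
Horizontal: T_left cos 23° = T_right cos 67°  →  T_right = 2.356 T_left.
Vertical: T_left sin 23° + T_right sin 67° = 599.
Substituting the horizontal relation into the vertical equation gives 2.559 T_left = 599, so T_left = 234 N.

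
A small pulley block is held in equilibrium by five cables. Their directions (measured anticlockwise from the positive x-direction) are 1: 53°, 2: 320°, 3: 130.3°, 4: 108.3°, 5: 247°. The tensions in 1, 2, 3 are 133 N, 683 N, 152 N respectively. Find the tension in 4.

T_4 ≈ 833 N

Resolve: ΣF_x = 133 cos 53° + 683 cos 320° + 152 cos 130.3° + T_4 cos 108.3° + T_5 cos 247° = 0.
        ΣF_y = 133 sin 53° + 683 sin 320° + 152 sin 130.3° + T_4 sin 108.3° + T_5 sin 247° = 0.
The known terms sum to (504.9, -216.9) N, so -0.3140 T_4 − 0.3907 T_5 = -504.9 and 0.9494 T_4 − 0.9205 T_5 = 216.9.
Solving simultaneously: T_4 = 832.6 N, T_5 = 623.2 N.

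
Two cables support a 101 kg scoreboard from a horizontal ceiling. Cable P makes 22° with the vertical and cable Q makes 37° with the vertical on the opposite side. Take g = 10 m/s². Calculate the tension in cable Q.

Angles from the horizontal: cable P is 90° − 22° = 68°, cable Q is 90° − 37° = 53°.
Weight W = 101 × 10 = 1010 N acts straight down.
Horizontal: T_P cos 68° = T_Q cos 53°  →  T_P = 1.607 T_Q.
Vertical: T_P sin 68° + T_Q sin 53° = 1010.
Substituting the horizontal relation into the vertical equation gives 2.288 T_Q = 1010, so T_Q = 441.4 N.

T_Q ≈ 441 N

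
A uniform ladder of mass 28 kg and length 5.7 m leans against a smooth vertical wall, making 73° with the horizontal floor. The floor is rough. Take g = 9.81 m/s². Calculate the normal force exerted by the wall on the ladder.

Torques about the foot: N_wall · 5.7 sin 73° = 28×9.81×2.85 cos 73° → N_wall = 41.989 N.

N_wall ≈ 42 N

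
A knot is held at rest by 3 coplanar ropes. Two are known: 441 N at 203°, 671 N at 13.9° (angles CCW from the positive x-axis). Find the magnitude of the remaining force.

Sum the known components: ΣF_x = 245.4 N, ΣF_y = -11.12 N.
For equilibrium the remaining force must supply (−ΣF_x, −ΣF_y) = (-245.4, 11.12) N.
Magnitude = √((-245.4)² + (11.12)²) = 245.7 N; direction = atan2(11.12, -245.4) = 177.4°.

F ≈ 246 N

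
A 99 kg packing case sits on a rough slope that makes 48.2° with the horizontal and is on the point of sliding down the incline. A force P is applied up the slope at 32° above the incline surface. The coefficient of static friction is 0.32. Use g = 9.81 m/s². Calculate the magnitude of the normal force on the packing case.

On the verge of sliding down the incline, friction equals μN and acts up the slope.
Perpendicular: N + P sin 32° = W cos 48.2° = 647.3 N.
Along incline: P cos 32° + μN = W sin 48.2° with W sin 48.2° = 724 N.
Solving the pair for P and N: P = 761.8 N, N = 243.6 N (and f = μN = 77.97 N).

N ≈ 244 N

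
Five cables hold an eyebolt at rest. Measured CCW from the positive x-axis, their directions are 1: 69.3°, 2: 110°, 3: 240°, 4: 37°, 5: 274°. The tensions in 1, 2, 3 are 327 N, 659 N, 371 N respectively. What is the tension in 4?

T_4 ≈ 301 N

Resolve: ΣF_x = 327 cos 69.3° + 659 cos 110° + 371 cos 240° + T_4 cos 37° + T_5 cos 274° = 0.
        ΣF_y = 327 sin 69.3° + 659 sin 110° + 371 sin 240° + T_4 sin 37° + T_5 sin 274° = 0.
The known terms sum to (-295.3, 603.9) N, so 0.7986 T_4 + 0.0698 T_5 = 295.3 and 0.6018 T_4 − 0.9976 T_5 = -603.9.
Solving simultaneously: T_4 = 301 N, T_5 = 786.9 N.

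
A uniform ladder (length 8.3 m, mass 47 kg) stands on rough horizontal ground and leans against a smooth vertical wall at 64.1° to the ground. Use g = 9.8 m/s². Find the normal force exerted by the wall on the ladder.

N_wall ≈ 112 N

Torques about the foot: N_wall · 8.3 sin 64.1° = 47×9.8×4.15 cos 64.1° → N_wall = 111.83 N.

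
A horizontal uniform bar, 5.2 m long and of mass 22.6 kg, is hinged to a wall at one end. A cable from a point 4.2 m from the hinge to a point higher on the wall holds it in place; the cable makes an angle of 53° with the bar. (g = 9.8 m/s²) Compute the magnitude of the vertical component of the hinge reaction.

Take torques about the hinge: T sin 53° · 4.2 = 22.6×9.8×2.6 = 575.85 N·m.
So T = 575.85 / (0.7986 × 4.2) = 171.68 N.
ΣF_y = 0: H_y = (22.6×9.8) − T sin 53° = 221.48 − 137.11 = 84.373 N.

|H_y| ≈ 84.4 N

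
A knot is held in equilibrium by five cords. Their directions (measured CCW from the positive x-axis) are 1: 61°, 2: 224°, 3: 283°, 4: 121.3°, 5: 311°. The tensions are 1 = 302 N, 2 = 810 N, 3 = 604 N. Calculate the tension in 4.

Resolve: ΣF_x = 302 cos 61° + 810 cos 224° + 604 cos 283° + T_4 cos 121.3° + T_5 cos 311° = 0.
        ΣF_y = 302 sin 61° + 810 sin 224° + 604 sin 283° + T_4 sin 121.3° + T_5 sin 311° = 0.
The known terms sum to (-300.4, -887.1) N, so -0.5195 T_4 + 0.6561 T_5 = 300.4 and 0.8545 T_4 − 0.7547 T_5 = 887.1.
Solving simultaneously: T_4 = 4799 N, T_5 = 4258 N.

T_4 ≈ 4800 N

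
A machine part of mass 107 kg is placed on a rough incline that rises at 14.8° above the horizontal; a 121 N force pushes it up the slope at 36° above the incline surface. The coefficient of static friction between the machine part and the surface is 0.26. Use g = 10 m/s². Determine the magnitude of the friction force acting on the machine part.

Axes along / perpendicular to the incline. W sin 14.8° = 273.3 N down-slope; W cos 14.8° = 1035 N into the surface.
Perpendicular: N = W cos 14.8° − P sin 36° = 1035 − 71.12 = 963.4 N.
Along incline: P cos 36° + f = W sin 14.8° (friction acts up-slope) → f = 273.3 − 97.89 = 175.4 N.
|f| = 175.4 N ≤ μN = 250.5 N, so the machine part is indeed static.

f ≈ 175 N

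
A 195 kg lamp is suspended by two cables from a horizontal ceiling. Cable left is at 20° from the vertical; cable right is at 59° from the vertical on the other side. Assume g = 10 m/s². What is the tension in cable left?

T_left ≈ 1700 N

Angles from the horizontal: cable left is 90° − 20° = 70°, cable right is 90° − 59° = 31°.
Weight W = 195 × 10 = 1950 N acts straight down.
Horizontal: T_left cos 70° = T_right cos 31°  →  T_right = 0.399 T_left.
Vertical: T_left sin 70° + T_right sin 31° = 1950.
Substituting the horizontal relation into the vertical equation gives 1.145 T_left = 1950, so T_left = 1703 N.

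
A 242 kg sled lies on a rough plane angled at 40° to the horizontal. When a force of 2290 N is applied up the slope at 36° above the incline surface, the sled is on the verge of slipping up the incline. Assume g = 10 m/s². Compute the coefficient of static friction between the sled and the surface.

On the verge of sliding up the incline, friction is at its maximum μN and acts down the slope.
Perpendicular to incline: N = W cos 40° − P sin 36° = 1854 − 1346 = 507.8 N.
Along incline: P cos 36° − μN = W sin 40° → μ = −(W sin 40° − P cos 36°) / N = 0.5851.

μ ≈ 0.585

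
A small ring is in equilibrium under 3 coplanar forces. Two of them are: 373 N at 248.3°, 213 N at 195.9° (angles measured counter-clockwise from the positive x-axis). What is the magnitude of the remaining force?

F ≈ 531 N

Sum the known components: ΣF_x = -342.8 N, ΣF_y = -404.9 N.
For equilibrium the remaining force must supply (−ΣF_x, −ΣF_y) = (342.8, 404.9) N.
Magnitude = √((342.8)² + (404.9)²) = 530.5 N; direction = atan2(404.9, 342.8) = 49.8°.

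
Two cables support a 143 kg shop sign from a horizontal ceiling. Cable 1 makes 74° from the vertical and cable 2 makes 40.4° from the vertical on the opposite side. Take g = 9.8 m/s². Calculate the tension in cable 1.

Angles from the horizontal: cable 1 is 90° − 74° = 16°, cable 2 is 90° − 40.4° = 49.6°.
Weight W = 143 × 9.8 = 1401 N acts straight down.
Horizontal: T_1 cos 16° = T_2 cos 49.6°  →  T_2 = 1.483 T_1.
Vertical: T_1 sin 16° + T_2 sin 49.6° = 1401.
Substituting the horizontal relation into the vertical equation gives 1.405 T_1 = 1401, so T_1 = 997.4 N.

T_1 ≈ 997 N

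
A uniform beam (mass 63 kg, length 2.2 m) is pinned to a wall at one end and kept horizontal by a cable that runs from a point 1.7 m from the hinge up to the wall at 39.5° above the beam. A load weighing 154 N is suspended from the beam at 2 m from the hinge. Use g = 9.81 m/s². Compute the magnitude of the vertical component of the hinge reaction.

|H_y| ≈ 191 N

Take torques about the hinge: T sin 39.5° · 1.7 = 63×9.81×1.1 + 154×2 = 987.83 N·m.
So T = 987.83 / (0.6361 × 1.7) = 913.53 N.
ΣF_y = 0: H_y = (63×9.81 + 154) − T sin 39.5° = 772.03 − 581.08 = 190.95 N.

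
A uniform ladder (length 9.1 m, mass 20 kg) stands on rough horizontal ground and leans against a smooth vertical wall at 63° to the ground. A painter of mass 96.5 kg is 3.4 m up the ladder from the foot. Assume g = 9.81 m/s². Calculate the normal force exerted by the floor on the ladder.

ΣF_y = 0: N_floor = 20×9.81 + 96.5×9.81 = 1142.9 N.

N_floor ≈ 1140 N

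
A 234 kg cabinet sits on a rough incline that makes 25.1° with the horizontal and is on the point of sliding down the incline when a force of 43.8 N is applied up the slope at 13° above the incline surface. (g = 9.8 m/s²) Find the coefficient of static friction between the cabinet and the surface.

On the verge of sliding down the incline, friction is at its maximum μN and acts up the slope.
Perpendicular to incline: N = W cos 25.1° − P sin 13° = 2077 − 9.853 = 2067 N.
Along incline: P cos 13° + μN = W sin 25.1° → μ = (W sin 25.1° − P cos 13°) / N = 0.45.

μ ≈ 0.450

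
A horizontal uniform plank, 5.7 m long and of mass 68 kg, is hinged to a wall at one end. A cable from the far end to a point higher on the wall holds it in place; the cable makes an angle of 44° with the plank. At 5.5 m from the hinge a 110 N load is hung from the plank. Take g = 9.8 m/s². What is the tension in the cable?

T ≈ 632 N

Take torques about the hinge: T sin 44° · 5.7 = 68×9.8×2.85 + 110×5.5 = 2504.2 N·m.
So T = 2504.2 / (0.6947 × 5.7) = 632.46 N.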